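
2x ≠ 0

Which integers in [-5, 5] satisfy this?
Holds for: {-5, -4, -3, -2, -1, 1, 2, 3, 4, 5}
Fails for: {0}

Answer: {-5, -4, -3, -2, -1, 1, 2, 3, 4, 5}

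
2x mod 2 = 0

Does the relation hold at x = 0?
x = 0: LHS = (2·0) mod 2 = 0 mod 2 = 0; 0 = 0 — holds

The relation is satisfied at x = 0.

Answer: Yes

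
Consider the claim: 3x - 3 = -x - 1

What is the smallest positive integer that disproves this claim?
Testing positive integers:
x = 1: LHS = 3·1 - 3 = 0, RHS = -1 - 1 = -2; 0 = -2 — FAILS  ← smallest positive counterexample

Answer: x = 1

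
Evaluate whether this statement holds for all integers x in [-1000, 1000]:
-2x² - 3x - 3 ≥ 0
The claim fails at x = 0:
x = 0: LHS = -2·0² - 3·0 - 3 = -3; -3 ≥ 0 — FAILS

Because a single integer refutes it, the statement is false.

Answer: False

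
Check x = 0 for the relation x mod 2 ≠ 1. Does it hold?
x = 0: LHS = 0 mod 2 = 0; 0 ≠ 1 — holds

The relation is satisfied at x = 0.

Answer: Yes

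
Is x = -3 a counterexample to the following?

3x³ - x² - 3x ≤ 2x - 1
Substitute x = -3 into the relation:
x = -3: LHS = 3·(-3)³ - (-3)² - 3·(-3) = -81, RHS = 2·(-3) - 1 = -7; -81 ≤ -7 — holds

The claim holds here, so x = -3 is not a counterexample. (A counterexample exists elsewhere, e.g. x = 0.)

Answer: No, x = -3 is not a counterexample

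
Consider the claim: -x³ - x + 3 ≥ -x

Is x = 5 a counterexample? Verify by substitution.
Substitute x = 5 into the relation:
x = 5: LHS = -5³ - 5 + 3 = -127; -127 ≥ -5 — FAILS

Since the claim fails at x = 5, this value is a counterexample.

Answer: Yes, x = 5 is a counterexample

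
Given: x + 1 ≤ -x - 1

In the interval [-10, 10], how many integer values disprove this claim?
Counterexamples in [-10, 10]: {0, 1, 2, 3, 4, 5, 6, 7, 8, 9, 10}.

Counting them gives 11 values.

Answer: 11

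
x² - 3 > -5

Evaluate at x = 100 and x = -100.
x = 100: LHS = 100² - 3 = 9997; 9997 > -5 — holds
x = -100: LHS = (-100)² - 3 = 9997; 9997 > -5 — holds

Answer: Yes, holds for both x = 100 and x = -100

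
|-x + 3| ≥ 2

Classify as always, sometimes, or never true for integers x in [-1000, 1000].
Holds at x = 0: LHS = |-0 + 3| = |3| = 3; 3 ≥ 2 — holds
Fails at x = 2: LHS = |-2 + 3| = |1| = 1; 1 ≥ 2 — FAILS
It is satisfied by some integers in the range but not all.

Answer: Sometimes true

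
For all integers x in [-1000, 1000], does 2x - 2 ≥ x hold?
The claim fails at x = 0:
x = 0: LHS = 2·0 - 2 = -2; -2 ≥ 0 — FAILS

Because a single integer refutes it, the statement is false.

Answer: False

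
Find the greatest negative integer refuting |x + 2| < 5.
Testing negative integers from -1 downward:
(x = -1 through x = -1 all satisfy the relation; showing from x = -2.)
x = -2: LHS = |(-2) + 2| = |0| = 0; 0 < 5 — holds
x = -3: LHS = |(-3) + 2| = |-1| = 1; 1 < 5 — holds
x = -4: LHS = |(-4) + 2| = |-2| = 2; 2 < 5 — holds
x = -5: LHS = |(-5) + 2| = |-3| = 3; 3 < 5 — holds
x = -6: LHS = |(-6) + 2| = |-4| = 4; 4 < 5 — holds
x = -7: LHS = |(-7) + 2| = |-5| = 5; 5 < 5 — FAILS  ← closest negative counterexample to 0

Answer: x = -7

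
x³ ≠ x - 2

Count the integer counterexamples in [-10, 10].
Track d = LHS − RHS over the integers in [-10, 10]. Equality would need d = 0, but d changes sign only between consecutive integers, jumping over 0:
x = -2: LHS = (-2)³ = -8, RHS = (-2) - 2 = -4; -8 ≠ -4 — holds  (d = -4)
x = -1: LHS = (-1)³ = -1, RHS = (-1) - 2 = -3; -1 ≠ -3 — holds  (d = 2)
Away from these crossings d keeps a constant sign, and checking every integer in [-10, 10] confirms d ≠ 0 throughout. Hence the two sides are never equal, so the relation holds for every integer in [-10, 10].

No counterexample appears in that range.

Answer: 0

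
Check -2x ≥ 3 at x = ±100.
x = 100: LHS = -2·100 = -200; -200 ≥ 3 — FAILS
x = -100: LHS = -2·(-100) = 200; 200 ≥ 3 — holds

Answer: Partially: fails for x = 100, holds for x = -100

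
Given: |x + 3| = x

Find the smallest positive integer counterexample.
Testing positive integers:
x = 1: LHS = |1 + 3| = |4| = 4; 4 = 1 — FAILS  ← smallest positive counterexample

Answer: x = 1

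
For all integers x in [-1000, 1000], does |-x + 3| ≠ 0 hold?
The claim fails at x = 3:
x = 3: LHS = |-3 + 3| = |0| = 0; 0 ≠ 0 — FAILS

Because a single integer refutes it, the statement is false.

Answer: False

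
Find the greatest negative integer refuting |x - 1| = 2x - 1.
Testing negative integers from -1 downward:
x = -1: LHS = |(-1) - 1| = |-2| = 2, RHS = 2·(-1) - 1 = -3; 2 = -3 — FAILS  ← closest negative counterexample to 0

Answer: x = -1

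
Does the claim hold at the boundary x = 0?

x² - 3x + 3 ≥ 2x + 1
x = 0: LHS = 0² - 3·0 + 3 = 3, RHS = 2·0 + 1 = 1; 3 ≥ 1 — holds

The relation is satisfied at x = 0.

Answer: Yes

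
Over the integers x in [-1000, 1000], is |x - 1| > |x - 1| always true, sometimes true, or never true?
Over all integers in [-1000, 1000], LHS − RHS is largest at x = 0, where it equals 0:
x = 0: LHS = |0 - 1| = |-1| = 1, RHS = |0 - 1| = |-1| = 1; 1 > 1 — FAILS
At the ends of the range:
x = -1000: LHS = |(-1000) - 1| = |-1001| = 1001, RHS = |(-1000) - 1| = |-1001| = 1001; 1001 > 1001 — FAILS
x = 1000: LHS = |1000 - 1| = |999| = 999, RHS = |1000 - 1| = |999| = 999; 999 > 999 — FAILS
Hence LHS − RHS is never positive, i.e. LHS ≤ RHS throughout, so the claimed relation (>) fails for every integer in [-1000, 1000].

No integer in the range satisfies it.

Answer: Never true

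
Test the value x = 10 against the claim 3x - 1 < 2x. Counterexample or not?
Substitute x = 10 into the relation:
x = 10: LHS = 3·10 - 1 = 29, RHS = 2·10 = 20; 29 < 20 — FAILS

Since the claim fails at x = 10, this value is a counterexample.

Answer: Yes, x = 10 is a counterexample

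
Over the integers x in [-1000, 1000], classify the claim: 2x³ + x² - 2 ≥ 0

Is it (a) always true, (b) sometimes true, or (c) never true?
Holds at x = 1: LHS = 2·1³ + 1² - 2 = 1; 1 ≥ 0 — holds
Fails at x = 0: LHS = 2·0³ + 0² - 2 = -2; -2 ≥ 0 — FAILS
It is satisfied by some integers in the range but not all.

Answer: Sometimes true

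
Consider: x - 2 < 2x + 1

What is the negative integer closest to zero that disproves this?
Testing negative integers from -1 downward:
x = -1: LHS = (-1) - 2 = -3, RHS = 2·(-1) + 1 = -1; -3 < -1 — holds
x = -2: LHS = (-2) - 2 = -4, RHS = 2·(-2) + 1 = -3; -4 < -3 — holds
x = -3: LHS = (-3) - 2 = -5, RHS = 2·(-3) + 1 = -5; -5 < -5 — FAILS  ← closest negative counterexample to 0

Answer: x = -3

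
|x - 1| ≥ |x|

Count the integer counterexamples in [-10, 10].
Counterexamples in [-10, 10]: {1, 2, 3, 4, 5, 6, 7, 8, 9, 10}.

Counting them gives 10 values.

Answer: 10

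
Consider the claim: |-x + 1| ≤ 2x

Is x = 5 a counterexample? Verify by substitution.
Substitute x = 5 into the relation:
x = 5: LHS = |-5 + 1| = |-4| = 4, RHS = 2·5 = 10; 4 ≤ 10 — holds

The claim holds here, so x = 5 is not a counterexample. (A counterexample exists elsewhere, e.g. x = 0.)

Answer: No, x = 5 is not a counterexample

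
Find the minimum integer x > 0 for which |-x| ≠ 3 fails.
Testing positive integers:
x = 1: LHS = |-1| = 1; 1 ≠ 3 — holds
x = 2: LHS = |-2| = 2; 2 ≠ 3 — holds
x = 3: LHS = |-3| = 3; 3 ≠ 3 — FAILS  ← smallest positive counterexample

Answer: x = 3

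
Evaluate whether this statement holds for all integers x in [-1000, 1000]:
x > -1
The claim fails at x = -1:
x = -1: -1 > -1 — FAILS

Because a single integer refutes it, the statement is false.

Answer: False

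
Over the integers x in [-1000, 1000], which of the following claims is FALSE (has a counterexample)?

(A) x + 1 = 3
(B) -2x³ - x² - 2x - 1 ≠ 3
(A) x = 0: LHS = 0 + 1 = 1; 1 = 3 — FAILS

(B) Track d = LHS − RHS over the integers in [-1000, 1000]. Equality would need d = 0, but d changes sign only between consecutive integers, jumping over 0:
x = -2: LHS = -2·(-2)³ - (-2)² - 2·(-2) - 1 = 15; 15 ≠ 3 — holds  (d = 12)
x = -1: LHS = -2·(-1)³ - (-1)² - 2·(-1) - 1 = 2; 2 ≠ 3 — holds  (d = -1)
Away from these crossings d keeps a constant sign, and checking every integer in [-1000, 1000] confirms d ≠ 0 throughout. Hence the two sides are never equal, so the relation holds for every integer in [-1000, 1000].

Only (A) has a counterexample.

Answer: A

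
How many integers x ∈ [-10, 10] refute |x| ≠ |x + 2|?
Counterexamples in [-10, 10]: {-1}.

Counting them gives 1 values.

Answer: 1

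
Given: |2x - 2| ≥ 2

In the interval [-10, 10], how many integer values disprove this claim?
Counterexamples in [-10, 10]: {1}.

Counting them gives 1 values.

Answer: 1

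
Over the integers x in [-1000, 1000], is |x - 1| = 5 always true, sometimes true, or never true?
Holds at x = -4: LHS = |(-4) - 1| = |-5| = 5; 5 = 5 — holds
Fails at x = 0: LHS = |0 - 1| = |-1| = 1; 1 = 5 — FAILS
It is satisfied by some integers in the range but not all.

Answer: Sometimes true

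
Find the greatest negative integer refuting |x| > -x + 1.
Testing negative integers from -1 downward:
x = -1: LHS = |-1| = 1, RHS = -(-1) + 1 = 2; 1 > 2 — FAILS  ← closest negative counterexample to 0

Answer: x = -1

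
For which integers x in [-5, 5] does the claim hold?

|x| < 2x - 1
Holds for: {2, 3, 4, 5}
Fails for: {-5, -4, -3, -2, -1, 0, 1}

Answer: {2, 3, 4, 5}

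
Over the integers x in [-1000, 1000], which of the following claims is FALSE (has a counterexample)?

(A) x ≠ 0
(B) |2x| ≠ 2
(A) x = 0: 0 ≠ 0 — FAILS
(B) x = 1: LHS = |2·1| = |2| = 2; 2 ≠ 2 — FAILS

Answer: Both A and B are false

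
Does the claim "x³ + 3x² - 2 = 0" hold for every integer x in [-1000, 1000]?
The claim fails at x = 0:
x = 0: LHS = 0³ + 3·0² - 2 = -2; -2 = 0 — FAILS

Because a single integer refutes it, the statement is false.

Answer: False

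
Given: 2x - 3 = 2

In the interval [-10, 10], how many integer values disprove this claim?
Counterexamples in [-10, 10]: {-10, -9, -8, -7, -6, -5, -4, -3, -2, -1, 0, 1, 2, 3, 4, 5, 6, 7, 8, 9, 10}.

Counting them gives 21 values.

Answer: 21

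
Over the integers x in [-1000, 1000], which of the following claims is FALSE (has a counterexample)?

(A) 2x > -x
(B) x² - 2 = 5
(A) x = 0: LHS = 2·0 = 0, RHS = -0 = 0; 0 > 0 — FAILS
(B) x = 0: LHS = 0² - 2 = -2; -2 = 5 — FAILS

Answer: Both A and B are false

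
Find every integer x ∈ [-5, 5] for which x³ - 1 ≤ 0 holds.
Holds for: {-5, -4, -3, -2, -1, 0, 1}
Fails for: {2, 3, 4, 5}

Answer: {-5, -4, -3, -2, -1, 0, 1}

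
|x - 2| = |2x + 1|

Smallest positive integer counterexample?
Testing positive integers:
x = 1: LHS = |1 - 2| = |-1| = 1, RHS = |2·1 + 1| = |3| = 3; 1 = 3 — FAILS  ← smallest positive counterexample

Answer: x = 1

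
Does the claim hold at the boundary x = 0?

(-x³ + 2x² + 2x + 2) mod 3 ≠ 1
x = 0: LHS = (-0³ + 2·0² + 2·0 + 2) mod 3 = 2 mod 3 = 2; 2 ≠ 1 — holds

The relation is satisfied at x = 0.

Answer: Yes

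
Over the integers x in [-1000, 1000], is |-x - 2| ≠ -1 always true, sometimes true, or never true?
An absolute value is never negative, so the left side is ≥ 0 for every x, while the right side is -1. Tightest case in [-1000, 1000] is x = -2:
x = -2: LHS = |-(-2) - 2| = |0| = 0; 0 ≠ -1 — holds
Hence LHS − RHS is never 0, i.e. the two sides are never equal, so the relation holds for every integer in [-1000, 1000].

No counterexample exists.

Answer: Always true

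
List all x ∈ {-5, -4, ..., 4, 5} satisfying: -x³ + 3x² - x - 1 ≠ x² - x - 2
Track d = LHS − RHS over the integers in [-5, 5]. Equality would need d = 0, but d changes sign only between consecutive integers, jumping over 0:
x = 2: LHS = -2³ + 3·2² - 2 - 1 = 1, RHS = 2² - 2 - 2 = 0; 1 ≠ 0 — holds  (d = 1)
x = 3: LHS = -3³ + 3·3² - 3 - 1 = -4, RHS = 3² - 3 - 2 = 4; -4 ≠ 4 — holds  (d = -8)
Away from these crossings d keeps a constant sign, and checking every integer in [-5, 5] confirms d ≠ 0 throughout. Hence the two sides are never equal, so the relation holds for every integer in [-5, 5].

Answer: All integers in [-5, 5]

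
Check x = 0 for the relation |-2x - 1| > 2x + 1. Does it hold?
x = 0: LHS = |-2·0 - 1| = |-1| = 1, RHS = 2·0 + 1 = 1; 1 > 1 — FAILS

The relation fails at x = 0, so x = 0 is a counterexample.

Answer: No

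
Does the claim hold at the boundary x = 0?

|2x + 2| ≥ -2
x = 0: LHS = |2·0 + 2| = |2| = 2; 2 ≥ -2 — holds

The relation is satisfied at x = 0.

Answer: Yes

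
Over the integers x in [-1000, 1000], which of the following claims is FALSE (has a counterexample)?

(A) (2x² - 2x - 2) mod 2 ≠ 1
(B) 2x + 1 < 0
(A) For a polynomial with integer coefficients, its value mod 2 depends only on x mod 2, so it suffices to check one representative of each residue class, x = 0, 1:
x = 0: LHS = (2·0² - 2·0 - 2) mod 2 = (-2) mod 2 = 0; 0 ≠ 1 — holds
x = 1: LHS = (2·1² - 2·1 - 2) mod 2 = (-2) mod 2 = 0; 0 ≠ 1 — holds
The relation holds in every residue class, so the relation holds for every integer in [-1000, 1000].

(B) x = 0: LHS = 2·0 + 1 = 1; 1 < 0 — FAILS

Only (B) has a counterexample.

Answer: B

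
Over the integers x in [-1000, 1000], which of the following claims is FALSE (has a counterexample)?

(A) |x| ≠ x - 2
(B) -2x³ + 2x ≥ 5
(A) Over all integers in [-1000, 1000], LHS − RHS is always positive; it is smallest at x = 0, where it equals 2:
x = 0: LHS = |0| = 0, RHS = 0 - 2 = -2; 0 ≠ -2 — holds
At the ends of the range:
x = -1000: LHS = |-1000| = 1000, RHS = (-1000) - 2 = -1002; 1000 ≠ -1002 — holds
x = 1000: LHS = |1000| = 1000, RHS = 1000 - 2 = 998; 1000 ≠ 998 — holds
Hence LHS − RHS is never 0, i.e. the two sides are never equal, so the relation holds for every integer in [-1000, 1000].

(B) x = 0: LHS = -2·0³ + 2·0 = 0; 0 ≥ 5 — FAILS

Only (B) has a counterexample.

Answer: B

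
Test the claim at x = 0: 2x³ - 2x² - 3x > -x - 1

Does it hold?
x = 0: LHS = 2·0³ - 2·0² - 3·0 = 0, RHS = -0 - 1 = -1; 0 > -1 — holds

The relation is satisfied at x = 0.

Answer: Yes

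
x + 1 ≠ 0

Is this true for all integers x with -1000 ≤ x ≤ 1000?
The claim fails at x = -1:
x = -1: LHS = (-1) + 1 = 0; 0 ≠ 0 — FAILS

Because a single integer refutes it, the statement is false.

Answer: False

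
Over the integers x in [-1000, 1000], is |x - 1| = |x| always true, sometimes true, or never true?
Track d = LHS − RHS over the integers in [-1000, 1000]. Equality would need d = 0, but d changes sign only between consecutive integers, jumping over 0:
x = 0: LHS = |0 - 1| = |-1| = 1, RHS = |0| = 0; 1 = 0 — FAILS  (d = 1)
x = 1: LHS = |1 - 1| = |0| = 0, RHS = |1| = 1; 0 = 1 — FAILS  (d = -1)
Away from these crossings d keeps a constant sign, and checking every integer in [-1000, 1000] confirms d ≠ 0 throughout. Hence the two sides are never equal, so the claimed relation (=) fails for every integer in [-1000, 1000].

No integer in the range satisfies it.

Answer: Never true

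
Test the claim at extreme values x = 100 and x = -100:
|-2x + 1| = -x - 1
x = 100: LHS = |-2·100 + 1| = |-199| = 199, RHS = -100 - 1 = -101; 199 = -101 — FAILS
x = -100: LHS = |-2·(-100) + 1| = |201| = 201, RHS = -(-100) - 1 = 99; 201 = 99 — FAILS

Answer: No, fails for both x = 100 and x = -100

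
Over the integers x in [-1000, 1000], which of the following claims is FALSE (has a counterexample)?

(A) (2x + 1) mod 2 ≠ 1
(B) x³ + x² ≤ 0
(A) x = 0: LHS = (2·0 + 1) mod 2 = 1 mod 2 = 1; 1 ≠ 1 — FAILS
(B) x = 1: LHS = 1³ + 1² = 2; 2 ≤ 0 — FAILS

Answer: Both A and B are false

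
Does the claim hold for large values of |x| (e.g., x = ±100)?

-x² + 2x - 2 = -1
x = 100: LHS = -100² + 2·100 - 2 = -9802; -9802 = -1 — FAILS
x = -100: LHS = -(-100)² + 2·(-100) - 2 = -10202; -10202 = -1 — FAILS

Answer: No, fails for both x = 100 and x = -100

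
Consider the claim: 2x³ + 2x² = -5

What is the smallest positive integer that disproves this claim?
Testing positive integers:
x = 1: LHS = 2·1³ + 2·1² = 4; 4 = -5 — FAILS  ← smallest positive counterexample

Answer: x = 1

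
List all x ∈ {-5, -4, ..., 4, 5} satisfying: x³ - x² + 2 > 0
Holds for: {0, 1, 2, 3, 4, 5}
Fails for: {-5, -4, -3, -2, -1}

Answer: {0, 1, 2, 3, 4, 5}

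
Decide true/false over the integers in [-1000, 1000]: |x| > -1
An absolute value is never negative, so the left side is ≥ 0 for every x, while the right side is -1. Tightest case in [-1000, 1000] is x = 0:
x = 0: LHS = |0| = 0; 0 > -1 — holds
Hence LHS − RHS is never zero or negative, i.e. LHS > RHS throughout, so the relation holds for every integer in [-1000, 1000].

No counterexample exists.

Answer: True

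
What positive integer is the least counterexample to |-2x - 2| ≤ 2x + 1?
Testing positive integers:
x = 1: LHS = |-2·1 - 2| = |-4| = 4, RHS = 2·1 + 1 = 3; 4 ≤ 3 — FAILS  ← smallest positive counterexample

Answer: x = 1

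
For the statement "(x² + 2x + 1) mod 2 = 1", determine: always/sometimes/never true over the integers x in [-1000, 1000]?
Holds at x = 0: LHS = (0² + 2·0 + 1) mod 2 = 1 mod 2 = 1; 1 = 1 — holds
Fails at x = 1: LHS = (1² + 2·1 + 1) mod 2 = 4 mod 2 = 0; 0 = 1 — FAILS
It is satisfied by some integers in the range but not all.

Answer: Sometimes true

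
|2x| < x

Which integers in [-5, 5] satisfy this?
Over all integers in [-5, 5], LHS − RHS is smallest at x = 0, where it equals 0:
x = 0: LHS = |2·0| = |0| = 0; 0 < 0 — FAILS
At the ends of the range:
x = -5: LHS = |2·(-5)| = |-10| = 10; 10 < -5 — FAILS
x = 5: LHS = |2·5| = |10| = 10; 10 < 5 — FAILS
Hence LHS − RHS is never negative, i.e. LHS ≥ RHS throughout, so the claimed relation (<) fails for every integer in [-5, 5].

Answer: None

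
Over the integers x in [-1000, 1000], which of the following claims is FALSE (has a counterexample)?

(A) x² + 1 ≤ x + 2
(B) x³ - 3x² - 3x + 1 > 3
(A) x = -1: LHS = (-1)² + 1 = 2, RHS = (-1) + 2 = 1; 2 ≤ 1 — FAILS
(B) x = 0: LHS = 0³ - 3·0² - 3·0 + 1 = 1; 1 > 3 — FAILS

Answer: Both A and B are false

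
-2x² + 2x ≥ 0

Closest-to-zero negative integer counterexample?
Testing negative integers from -1 downward:
x = -1: LHS = -2·(-1)² + 2·(-1) = -4; -4 ≥ 0 — FAILS  ← closest negative counterexample to 0

Answer: x = -1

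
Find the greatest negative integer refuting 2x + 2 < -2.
Testing negative integers from -1 downward:
x = -1: LHS = 2·(-1) + 2 = 0; 0 < -2 — FAILS  ← closest negative counterexample to 0

Answer: x = -1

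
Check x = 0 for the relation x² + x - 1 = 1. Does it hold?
x = 0: LHS = 0² + 0 - 1 = -1; -1 = 1 — FAILS

The relation fails at x = 0, so x = 0 is a counterexample.

Answer: No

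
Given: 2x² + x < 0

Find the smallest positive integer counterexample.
Testing positive integers:
x = 1: LHS = 2·1² + 1 = 3; 3 < 0 — FAILS  ← smallest positive counterexample

Answer: x = 1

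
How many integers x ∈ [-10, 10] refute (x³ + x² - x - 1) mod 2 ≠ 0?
Counterexamples in [-10, 10]: {-9, -7, -5, -3, -1, 1, 3, 5, 7, 9}.

Counting them gives 10 values.

Answer: 10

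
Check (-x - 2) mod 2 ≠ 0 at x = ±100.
x = 100: LHS = (-100 - 2) mod 2 = (-102) mod 2 = 0; 0 ≠ 0 — FAILS
x = -100: LHS = (-(-100) - 2) mod 2 = 98 mod 2 = 0; 0 ≠ 0 — FAILS

Answer: No, fails for both x = 100 and x = -100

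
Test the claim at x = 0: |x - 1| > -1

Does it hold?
x = 0: LHS = |0 - 1| = |-1| = 1; 1 > -1 — holds

The relation is satisfied at x = 0.

Answer: Yes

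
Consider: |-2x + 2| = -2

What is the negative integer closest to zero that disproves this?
Testing negative integers from -1 downward:
x = -1: LHS = |-2·(-1) + 2| = |4| = 4; 4 = -2 — FAILS  ← closest negative counterexample to 0

Answer: x = -1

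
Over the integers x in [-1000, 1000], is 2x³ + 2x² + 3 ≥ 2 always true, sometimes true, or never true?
Holds at x = 0: LHS = 2·0³ + 2·0² + 3 = 3; 3 ≥ 2 — holds
Fails at x = -2: LHS = 2·(-2)³ + 2·(-2)² + 3 = -5; -5 ≥ 2 — FAILS
It is satisfied by some integers in the range but not all.

Answer: Sometimes true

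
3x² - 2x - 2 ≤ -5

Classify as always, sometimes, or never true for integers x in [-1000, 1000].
Over all integers in [-1000, 1000], LHS − RHS is smallest at x = 0, where it equals 3:
x = 0: LHS = 3·0² - 2·0 - 2 = -2; -2 ≤ -5 — FAILS
At the ends of the range:
x = -1000: LHS = 3·(-1000)² - 2·(-1000) - 2 = 3001998; 3001998 ≤ -5 — FAILS
x = 1000: LHS = 3·1000² - 2·1000 - 2 = 2997998; 2997998 ≤ -5 — FAILS
Hence LHS − RHS is never zero or negative, i.e. LHS > RHS throughout, so the claimed relation (≤) fails for every integer in [-1000, 1000].

No integer in the range satisfies it.

Answer: Never true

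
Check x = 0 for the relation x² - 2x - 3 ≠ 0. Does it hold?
x = 0: LHS = 0² - 2·0 - 3 = -3; -3 ≠ 0 — holds

The relation is satisfied at x = 0.

Answer: Yes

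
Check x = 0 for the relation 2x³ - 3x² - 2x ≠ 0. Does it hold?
x = 0: LHS = 2·0³ - 3·0² - 2·0 = 0; 0 ≠ 0 — FAILS

The relation fails at x = 0, so x = 0 is a counterexample.

Answer: No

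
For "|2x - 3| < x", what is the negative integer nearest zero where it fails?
Testing negative integers from -1 downward:
x = -1: LHS = |2·(-1) - 3| = |-5| = 5; 5 < -1 — FAILS  ← closest negative counterexample to 0

Answer: x = -1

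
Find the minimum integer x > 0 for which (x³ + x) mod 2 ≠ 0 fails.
Testing positive integers:
x = 1: LHS = (1³ + 1) mod 2 = 2 mod 2 = 0; 0 ≠ 0 — FAILS  ← smallest positive counterexample

Answer: x = 1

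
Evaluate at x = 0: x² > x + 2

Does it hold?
x = 0: LHS = 0² = 0, RHS = 0 + 2 = 2; 0 > 2 — FAILS

The relation fails at x = 0, so x = 0 is a counterexample.

Answer: No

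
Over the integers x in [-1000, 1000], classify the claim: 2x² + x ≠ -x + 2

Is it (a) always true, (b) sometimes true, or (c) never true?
Track d = LHS − RHS over the integers in [-1000, 1000]. Equality would need d = 0, but d changes sign only between consecutive integers, jumping over 0:
x = -2: LHS = 2·(-2)² + (-2) = 6, RHS = -(-2) + 2 = 4; 6 ≠ 4 — holds  (d = 2)
x = -1: LHS = 2·(-1)² + (-1) = 1, RHS = -(-1) + 2 = 3; 1 ≠ 3 — holds  (d = -2)
x = 0: LHS = 2·0² + 0 = 0, RHS = -0 + 2 = 2; 0 ≠ 2 — holds  (d = -2)
x = 1: LHS = 2·1² + 1 = 3, RHS = -1 + 2 = 1; 3 ≠ 1 — holds  (d = 2)
Away from these crossings d keeps a constant sign, and checking every integer in [-1000, 1000] confirms d ≠ 0 throughout. Hence the two sides are never equal, so the relation holds for every integer in [-1000, 1000].

No counterexample exists.

Answer: Always true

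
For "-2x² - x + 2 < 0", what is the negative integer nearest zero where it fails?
Testing negative integers from -1 downward:
x = -1: LHS = -2·(-1)² - (-1) + 2 = 1; 1 < 0 — FAILS  ← closest negative counterexample to 0

Answer: x = -1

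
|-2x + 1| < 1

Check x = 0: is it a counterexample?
Substitute x = 0 into the relation:
x = 0: LHS = |-2·0 + 1| = |1| = 1; 1 < 1 — FAILS

Since the claim fails at x = 0, this value is a counterexample.

Answer: Yes, x = 0 is a counterexample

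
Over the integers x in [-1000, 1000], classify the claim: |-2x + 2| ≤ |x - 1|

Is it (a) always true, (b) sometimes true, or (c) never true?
Holds at x = 1: LHS = |-2·1 + 2| = |0| = 0, RHS = |1 - 1| = |0| = 0; 0 ≤ 0 — holds
Fails at x = 0: LHS = |-2·0 + 2| = |2| = 2, RHS = |0 - 1| = |-1| = 1; 2 ≤ 1 — FAILS
It is satisfied by some integers in the range but not all.

Answer: Sometimes true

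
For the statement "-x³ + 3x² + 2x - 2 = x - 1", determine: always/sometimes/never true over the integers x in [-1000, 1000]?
Track d = LHS − RHS over the integers in [-1000, 1000]. Equality would need d = 0, but d changes sign only between consecutive integers, jumping over 0:
x = -1: LHS = -(-1)³ + 3·(-1)² + 2·(-1) - 2 = 0, RHS = (-1) - 1 = -2; 0 = -2 — FAILS  (d = 2)
x = 0: LHS = -0³ + 3·0² + 2·0 - 2 = -2, RHS = 0 - 1 = -1; -2 = -1 — FAILS  (d = -1)
x = 0: LHS = -0³ + 3·0² + 2·0 - 2 = -2, RHS = 0 - 1 = -1; -2 = -1 — FAILS  (d = -1)
x = 1: LHS = -1³ + 3·1² + 2·1 - 2 = 2, RHS = 1 - 1 = 0; 2 = 0 — FAILS  (d = 2)
x = 3: LHS = -3³ + 3·3² + 2·3 - 2 = 4, RHS = 3 - 1 = 2; 4 = 2 — FAILS  (d = 2)
x = 4: LHS = -4³ + 3·4² + 2·4 - 2 = -10, RHS = 4 - 1 = 3; -10 = 3 — FAILS  (d = -13)
Away from these crossings d keeps a constant sign, and checking every integer in [-1000, 1000] confirms d ≠ 0 throughout. Hence the two sides are never equal, so the claimed relation (=) fails for every integer in [-1000, 1000].

No integer in the range satisfies it.

Answer: Never true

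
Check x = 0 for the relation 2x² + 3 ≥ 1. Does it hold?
x = 0: LHS = 2·0² + 3 = 3; 3 ≥ 1 — holds

The relation is satisfied at x = 0.

Answer: Yes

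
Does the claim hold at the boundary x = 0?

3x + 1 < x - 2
x = 0: LHS = 3·0 + 1 = 1, RHS = 0 - 2 = -2; 1 < -2 — FAILS

The relation fails at x = 0, so x = 0 is a counterexample.

Answer: No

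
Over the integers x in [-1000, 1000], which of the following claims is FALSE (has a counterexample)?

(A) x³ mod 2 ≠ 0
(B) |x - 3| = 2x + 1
(A) x = 0: LHS = (0³) mod 2 = 0 mod 2 = 0; 0 ≠ 0 — FAILS
(B) x = 0: LHS = |0 - 3| = |-3| = 3, RHS = 2·0 + 1 = 1; 3 = 1 — FAILS

Answer: Both A and B are false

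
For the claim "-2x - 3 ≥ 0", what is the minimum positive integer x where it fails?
Testing positive integers:
x = 1: LHS = -2·1 - 3 = -5; -5 ≥ 0 — FAILS  ← smallest positive counterexample

Answer: x = 1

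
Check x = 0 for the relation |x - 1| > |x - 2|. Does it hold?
x = 0: LHS = |0 - 1| = |-1| = 1, RHS = |0 - 2| = |-2| = 2; 1 > 2 — FAILS

The relation fails at x = 0, so x = 0 is a counterexample.

Answer: No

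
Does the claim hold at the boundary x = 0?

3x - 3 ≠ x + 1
x = 0: LHS = 3·0 - 3 = -3, RHS = 0 + 1 = 1; -3 ≠ 1 — holds

The relation is satisfied at x = 0.

Answer: Yes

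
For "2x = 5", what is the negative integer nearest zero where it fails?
Testing negative integers from -1 downward:
x = -1: LHS = 2·(-1) = -2; -2 = 5 — FAILS  ← closest negative counterexample to 0

Answer: x = -1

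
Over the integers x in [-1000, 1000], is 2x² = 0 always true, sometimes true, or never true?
Holds at x = 0: LHS = 2·0² = 0; 0 = 0 — holds
Fails at x = 1: LHS = 2·1² = 2; 2 = 0 — FAILS
It is satisfied by some integers in the range but not all.

Answer: Sometimes true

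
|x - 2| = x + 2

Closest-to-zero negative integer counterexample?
Testing negative integers from -1 downward:
x = -1: LHS = |(-1) - 2| = |-3| = 3, RHS = (-1) + 2 = 1; 3 = 1 — FAILS  ← closest negative counterexample to 0

Answer: x = -1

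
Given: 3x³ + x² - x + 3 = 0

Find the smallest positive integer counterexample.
Testing positive integers:
x = 1: LHS = 3·1³ + 1² - 1 + 3 = 6; 6 = 0 — FAILS  ← smallest positive counterexample

Answer: x = 1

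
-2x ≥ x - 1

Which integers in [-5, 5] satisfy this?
Holds for: {-5, -4, -3, -2, -1, 0}
Fails for: {1, 2, 3, 4, 5}

Answer: {-5, -4, -3, -2, -1, 0}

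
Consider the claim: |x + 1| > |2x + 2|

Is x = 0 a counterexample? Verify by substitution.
Substitute x = 0 into the relation:
x = 0: LHS = |0 + 1| = |1| = 1, RHS = |2·0 + 2| = |2| = 2; 1 > 2 — FAILS

Since the claim fails at x = 0, this value is a counterexample.

Answer: Yes, x = 0 is a counterexample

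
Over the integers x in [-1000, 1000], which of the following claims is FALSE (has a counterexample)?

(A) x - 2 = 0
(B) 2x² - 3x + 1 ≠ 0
(A) x = 0: LHS = 0 - 2 = -2; -2 = 0 — FAILS
(B) x = 1: LHS = 2·1² - 3·1 + 1 = 0; 0 ≠ 0 — FAILS

Answer: Both A and B are false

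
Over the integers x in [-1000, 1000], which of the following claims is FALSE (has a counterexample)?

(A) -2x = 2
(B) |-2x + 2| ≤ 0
(A) x = 0: LHS = -2·0 = 0; 0 = 2 — FAILS
(B) x = 0: LHS = |-2·0 + 2| = |2| = 2; 2 ≤ 0 — FAILS

Answer: Both A and B are false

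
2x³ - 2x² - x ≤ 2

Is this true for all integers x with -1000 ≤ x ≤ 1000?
The claim fails at x = 2:
x = 2: LHS = 2·2³ - 2·2² - 2 = 6; 6 ≤ 2 — FAILS

Because a single integer refutes it, the statement is false.

Answer: False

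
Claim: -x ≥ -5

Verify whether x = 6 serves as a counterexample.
Substitute x = 6 into the relation:
x = 6: -6 ≥ -5 — FAILS

Since the claim fails at x = 6, this value is a counterexample.

Answer: Yes, x = 6 is a counterexample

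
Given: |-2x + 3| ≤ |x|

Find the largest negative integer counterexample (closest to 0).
Testing negative integers from -1 downward:
x = -1: LHS = |-2·(-1) + 3| = |5| = 5, RHS = |-1| = 1; 5 ≤ 1 — FAILS  ← closest negative counterexample to 0

Answer: x = -1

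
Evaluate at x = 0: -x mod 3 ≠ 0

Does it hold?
x = 0: LHS = (-0) mod 3 = 0 mod 3 = 0; 0 ≠ 0 — FAILS

The relation fails at x = 0, so x = 0 is a counterexample.

Answer: No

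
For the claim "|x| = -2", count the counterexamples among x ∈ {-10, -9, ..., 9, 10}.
Counterexamples in [-10, 10]: {-10, -9, -8, -7, -6, -5, -4, -3, -2, -1, 0, 1, 2, 3, 4, 5, 6, 7, 8, 9, 10}.

Counting them gives 21 values.

Answer: 21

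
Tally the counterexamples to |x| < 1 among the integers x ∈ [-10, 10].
Counterexamples in [-10, 10]: {-10, -9, -8, -7, -6, -5, -4, -3, -2, -1, 1, 2, 3, 4, 5, 6, 7, 8, 9, 10}.

Counting them gives 20 values.

Answer: 20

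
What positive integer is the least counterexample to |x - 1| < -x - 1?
Testing positive integers:
x = 1: LHS = |1 - 1| = |0| = 0, RHS = -1 - 1 = -2; 0 < -2 — FAILS  ← smallest positive counterexample

Answer: x = 1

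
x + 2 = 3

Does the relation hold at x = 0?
x = 0: LHS = 0 + 2 = 2; 2 = 3 — FAILS

The relation fails at x = 0, so x = 0 is a counterexample.

Answer: No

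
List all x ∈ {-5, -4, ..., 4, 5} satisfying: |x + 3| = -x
Track d = LHS − RHS over the integers in [-5, 5]. Equality would need d = 0, but d changes sign only between consecutive integers, jumping over 0:
x = -2: LHS = |(-2) + 3| = |1| = 1, RHS = -(-2) = 2; 1 = 2 — FAILS  (d = -1)
x = -1: LHS = |(-1) + 3| = |2| = 2, RHS = -(-1) = 1; 2 = 1 — FAILS  (d = 1)
Away from these crossings d keeps a constant sign, and checking every integer in [-5, 5] confirms d ≠ 0 throughout. Hence the two sides are never equal, so the claimed relation (=) fails for every integer in [-5, 5].

Answer: None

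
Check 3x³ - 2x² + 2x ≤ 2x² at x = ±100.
x = 100: LHS = 3·100³ - 2·100² + 2·100 = 2980200, RHS = 2·100² = 20000; 2980200 ≤ 20000 — FAILS
x = -100: LHS = 3·(-100)³ - 2·(-100)² + 2·(-100) = -3020200, RHS = 2·(-100)² = 20000; -3020200 ≤ 20000 — holds

Answer: Partially: fails for x = 100, holds for x = -100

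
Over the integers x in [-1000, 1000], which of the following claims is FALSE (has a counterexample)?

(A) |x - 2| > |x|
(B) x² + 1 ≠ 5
(A) x = 1: LHS = |1 - 2| = |-1| = 1, RHS = |1| = 1; 1 > 1 — FAILS
(B) x = 2: LHS = 2² + 1 = 5; 5 ≠ 5 — FAILS

Answer: Both A and B are false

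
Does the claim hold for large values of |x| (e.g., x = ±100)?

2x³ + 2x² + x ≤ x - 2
x = 100: LHS = 2·100³ + 2·100² + 100 = 2020100, RHS = 100 - 2 = 98; 2020100 ≤ 98 — FAILS
x = -100: LHS = 2·(-100)³ + 2·(-100)² + (-100) = -1980100, RHS = (-100) - 2 = -102; -1980100 ≤ -102 — holds

Answer: Partially: fails for x = 100, holds for x = -100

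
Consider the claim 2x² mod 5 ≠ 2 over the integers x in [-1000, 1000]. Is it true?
The claim fails at x = 1:
x = 1: LHS = (2·1²) mod 5 = 2 mod 5 = 2; 2 ≠ 2 — FAILS

Because a single integer refutes it, the statement is false.

Answer: False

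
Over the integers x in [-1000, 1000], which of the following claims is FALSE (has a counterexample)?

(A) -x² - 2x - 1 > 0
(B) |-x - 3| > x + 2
(A) x = 0: LHS = -0² - 2·0 - 1 = -1; -1 > 0 — FAILS

(B) Over all integers in [-1000, 1000], LHS − RHS is smallest at x = 0, where it equals 1:
x = 0: LHS = |-0 - 3| = |-3| = 3, RHS = 0 + 2 = 2; 3 > 2 — holds
At the ends of the range:
x = -1000: LHS = |-(-1000) - 3| = |997| = 997, RHS = (-1000) + 2 = -998; 997 > -998 — holds
x = 1000: LHS = |-1000 - 3| = |-1003| = 1003, RHS = 1000 + 2 = 1002; 1003 > 1002 — holds
Hence LHS − RHS is never zero or negative, i.e. LHS > RHS throughout, so the relation holds for every integer in [-1000, 1000].

Only (A) has a counterexample.

Answer: A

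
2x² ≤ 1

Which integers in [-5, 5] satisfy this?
Holds for: {0}
Fails for: {-5, -4, -3, -2, -1, 1, 2, 3, 4, 5}

Answer: {0}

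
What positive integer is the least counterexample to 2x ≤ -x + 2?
Testing positive integers:
x = 1: LHS = 2·1 = 2, RHS = -1 + 2 = 1; 2 ≤ 1 — FAILS  ← smallest positive counterexample

Answer: x = 1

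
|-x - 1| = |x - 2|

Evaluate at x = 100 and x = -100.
x = 100: LHS = |-100 - 1| = |-101| = 101, RHS = |100 - 2| = |98| = 98; 101 = 98 — FAILS
x = -100: LHS = |-(-100) - 1| = |99| = 99, RHS = |(-100) - 2| = |-102| = 102; 99 = 102 — FAILS

Answer: No, fails for both x = 100 and x = -100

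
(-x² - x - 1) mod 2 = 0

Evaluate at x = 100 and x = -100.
x = 100: LHS = (-100² - 100 - 1) mod 2 = (-10101) mod 2 = 1; 1 = 0 — FAILS
x = -100: LHS = (-(-100)² - (-100) - 1) mod 2 = (-9901) mod 2 = 1; 1 = 0 — FAILS

Answer: No, fails for both x = 100 and x = -100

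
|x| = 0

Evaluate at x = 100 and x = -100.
x = 100: LHS = |100| = 100; 100 = 0 — FAILS
x = -100: LHS = |-100| = 100; 100 = 0 — FAILS

Answer: No, fails for both x = 100 and x = -100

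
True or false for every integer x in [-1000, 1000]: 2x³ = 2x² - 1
The claim fails at x = 0:
x = 0: LHS = 2·0³ = 0, RHS = 2·0² - 1 = -1; 0 = -1 — FAILS

Because a single integer refutes it, the statement is false.

Answer: False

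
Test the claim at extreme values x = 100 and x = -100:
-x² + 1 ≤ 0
x = 100: LHS = -100² + 1 = -9999; -9999 ≤ 0 — holds
x = -100: LHS = -(-100)² + 1 = -9999; -9999 ≤ 0 — holds

Answer: Yes, holds for both x = 100 and x = -100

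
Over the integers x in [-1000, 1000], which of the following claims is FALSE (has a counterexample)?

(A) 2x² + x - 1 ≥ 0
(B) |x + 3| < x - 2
(A) x = 0: LHS = 2·0² + 0 - 1 = -1; -1 ≥ 0 — FAILS
(B) x = 0: LHS = |0 + 3| = |3| = 3, RHS = 0 - 2 = -2; 3 < -2 — FAILS

Answer: Both A and B are false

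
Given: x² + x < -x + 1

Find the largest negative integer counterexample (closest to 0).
Testing negative integers from -1 downward:
x = -1: LHS = (-1)² + (-1) = 0, RHS = -(-1) + 1 = 2; 0 < 2 — holds
x = -2: LHS = (-2)² + (-2) = 2, RHS = -(-2) + 1 = 3; 2 < 3 — holds
x = -3: LHS = (-3)² + (-3) = 6, RHS = -(-3) + 1 = 4; 6 < 4 — FAILS  ← closest negative counterexample to 0

Answer: x = -3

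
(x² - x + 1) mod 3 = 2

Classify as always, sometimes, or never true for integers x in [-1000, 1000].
For a polynomial with integer coefficients, its value mod 3 depends only on x mod 3, so it suffices to check one representative of each residue class, x = 0, 1, 2:
x = 0: LHS = (0² - 0 + 1) mod 3 = 1 mod 3 = 1; 1 = 2 — FAILS
x = 1: LHS = (1² - 1 + 1) mod 3 = 1 mod 3 = 1; 1 = 2 — FAILS
x = 2: LHS = (2² - 2 + 1) mod 3 = 3 mod 3 = 0; 0 = 2 — FAILS
The relation fails in every residue class, so the claimed relation (=) fails for every integer in [-1000, 1000].

No integer in the range satisfies it.

Answer: Never true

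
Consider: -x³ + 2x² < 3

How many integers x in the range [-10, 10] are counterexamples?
Counterexamples in [-10, 10]: {-10, -9, -8, -7, -6, -5, -4, -3, -2, -1}.

Counting them gives 10 values.

Answer: 10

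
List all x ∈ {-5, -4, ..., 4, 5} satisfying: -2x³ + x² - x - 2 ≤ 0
Holds for: {0, 1, 2, 3, 4, 5}
Fails for: {-5, -4, -3, -2, -1}

Answer: {0, 1, 2, 3, 4, 5}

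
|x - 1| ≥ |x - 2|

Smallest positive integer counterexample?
Testing positive integers:
x = 1: LHS = |1 - 1| = |0| = 0, RHS = |1 - 2| = |-1| = 1; 0 ≥ 1 — FAILS  ← smallest positive counterexample

Answer: x = 1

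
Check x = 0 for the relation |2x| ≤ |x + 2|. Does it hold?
x = 0: LHS = |2·0| = |0| = 0, RHS = |0 + 2| = |2| = 2; 0 ≤ 2 — holds

The relation is satisfied at x = 0.

Answer: Yes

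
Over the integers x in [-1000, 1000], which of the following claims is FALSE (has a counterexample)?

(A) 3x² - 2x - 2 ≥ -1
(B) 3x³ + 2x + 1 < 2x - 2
(A) x = 0: LHS = 3·0² - 2·0 - 2 = -2; -2 ≥ -1 — FAILS
(B) x = 0: LHS = 3·0³ + 2·0 + 1 = 1, RHS = 2·0 - 2 = -2; 1 < -2 — FAILS

Answer: Both A and B are false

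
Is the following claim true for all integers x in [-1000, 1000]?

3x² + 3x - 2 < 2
The claim fails at x = 1:
x = 1: LHS = 3·1² + 3·1 - 2 = 4; 4 < 2 — FAILS

Because a single integer refutes it, the statement is false.

Answer: False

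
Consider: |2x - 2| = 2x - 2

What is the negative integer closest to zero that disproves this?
Testing negative integers from -1 downward:
x = -1: LHS = |2·(-1) - 2| = |-4| = 4, RHS = 2·(-1) - 2 = -4; 4 = -4 — FAILS  ← closest negative counterexample to 0

Answer: x = -1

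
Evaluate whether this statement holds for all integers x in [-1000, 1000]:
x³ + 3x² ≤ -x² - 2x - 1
The claim fails at x = 0:
x = 0: LHS = 0³ + 3·0² = 0, RHS = -0² - 2·0 - 1 = -1; 0 ≤ -1 — FAILS

Because a single integer refutes it, the statement is false.

Answer: False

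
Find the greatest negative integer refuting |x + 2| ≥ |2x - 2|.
Testing negative integers from -1 downward:
x = -1: LHS = |(-1) + 2| = |1| = 1, RHS = |2·(-1) - 2| = |-4| = 4; 1 ≥ 4 — FAILS  ← closest negative counterexample to 0

Answer: x = -1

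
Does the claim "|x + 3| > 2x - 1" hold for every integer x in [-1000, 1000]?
The claim fails at x = 4:
x = 4: LHS = |4 + 3| = |7| = 7, RHS = 2·4 - 1 = 7; 7 > 7 — FAILS

Because a single integer refutes it, the statement is false.

Answer: False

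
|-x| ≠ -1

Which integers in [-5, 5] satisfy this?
An absolute value is never negative, so the left side is ≥ 0 for every x, while the right side is -1. Tightest case in [-5, 5] is x = 0:
x = 0: LHS = |-0| = |0| = 0; 0 ≠ -1 — holds
Hence LHS − RHS is never 0, i.e. the two sides are never equal, so the relation holds for every integer in [-5, 5].

Answer: All integers in [-5, 5]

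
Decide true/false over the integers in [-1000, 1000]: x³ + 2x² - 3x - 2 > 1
The claim fails at x = 0:
x = 0: LHS = 0³ + 2·0² - 3·0 - 2 = -2; -2 > 1 — FAILS

Because a single integer refutes it, the statement is false.

Answer: False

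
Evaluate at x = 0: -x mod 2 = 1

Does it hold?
x = 0: LHS = (-0) mod 2 = 0 mod 2 = 0; 0 = 1 — FAILS

The relation fails at x = 0, so x = 0 is a counterexample.

Answer: No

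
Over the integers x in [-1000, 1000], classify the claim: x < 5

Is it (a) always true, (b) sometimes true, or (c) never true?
Holds at x = 0: 0 < 5 — holds
Fails at x = 5: 5 < 5 — FAILS
It is satisfied by some integers in the range but not all.

Answer: Sometimes true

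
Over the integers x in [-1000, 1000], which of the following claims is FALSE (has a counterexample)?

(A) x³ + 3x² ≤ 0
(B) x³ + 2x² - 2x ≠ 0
(A) x = 1: LHS = 1³ + 3·1² = 4; 4 ≤ 0 — FAILS
(B) x = 0: LHS = 0³ + 2·0² - 2·0 = 0; 0 ≠ 0 — FAILS

Answer: Both A and B are false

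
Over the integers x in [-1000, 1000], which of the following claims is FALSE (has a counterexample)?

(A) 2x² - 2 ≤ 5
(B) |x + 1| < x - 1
(A) x = 2: LHS = 2·2² - 2 = 6; 6 ≤ 5 — FAILS
(B) x = 0: LHS = |0 + 1| = |1| = 1, RHS = 0 - 1 = -1; 1 < -1 — FAILS

Answer: Both A and B are false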